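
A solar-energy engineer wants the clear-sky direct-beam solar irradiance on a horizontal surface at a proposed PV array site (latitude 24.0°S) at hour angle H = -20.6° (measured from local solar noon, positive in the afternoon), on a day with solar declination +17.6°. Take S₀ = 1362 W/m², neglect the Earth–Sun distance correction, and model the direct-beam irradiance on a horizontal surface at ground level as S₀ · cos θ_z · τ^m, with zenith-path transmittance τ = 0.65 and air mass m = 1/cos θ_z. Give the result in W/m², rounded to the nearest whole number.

With φ = -24.0°, δ = 17.6°, H = -20.60°: sin φ sin δ = -0.1230, cos φ cos δ cos H = 0.8151, so cos θ_z = 0.6921.
Air mass m = 1/cos θ_z = 1/0.6921 = 1.445; τ^m = 0.65^1.445 = 0.5366.
Surface direct beam = 1362 × 0.6921 × 0.5366 = 505.82 W/m².

506 W/m²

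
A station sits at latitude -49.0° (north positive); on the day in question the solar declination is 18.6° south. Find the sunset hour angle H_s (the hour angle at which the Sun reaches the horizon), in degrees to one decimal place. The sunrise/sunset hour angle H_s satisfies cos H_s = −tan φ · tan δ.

The sunset hour angle satisfies cos H_s = −tan φ tan δ = -0.3871, giving H_s = 112.77°.

112.8°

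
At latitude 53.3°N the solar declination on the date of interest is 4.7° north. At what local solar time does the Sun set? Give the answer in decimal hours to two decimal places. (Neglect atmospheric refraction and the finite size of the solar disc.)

cos H_s = −tan(53.3°) · tan(4.7°) = -0.1103, so H_s = arccos(-0.1103) = 96.33°.
Sunset is at 12 + H_s/15 = 12 + 6.422 = 18.422 h local solar time.

18.42 h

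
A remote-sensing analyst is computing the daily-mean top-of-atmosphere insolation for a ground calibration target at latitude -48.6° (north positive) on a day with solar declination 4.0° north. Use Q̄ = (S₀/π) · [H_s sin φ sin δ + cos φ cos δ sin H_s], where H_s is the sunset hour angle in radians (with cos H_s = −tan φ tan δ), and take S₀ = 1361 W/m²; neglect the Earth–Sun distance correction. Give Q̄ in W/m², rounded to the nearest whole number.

−tan φ tan δ = −(-1.1343)(0.0699) = 0.0793; H_s = arccos(0.0793) = 85.45°. In radians, H_s = 1.4914.
H_s sin φ sin δ = 1.4914 × -0.7501 × 0.0698 = -0.0781.
cos φ cos δ sin H_s = 0.6613 × 0.9976 × 0.9968 = 0.6576.
Q̄ = (1361/π) × (-0.0781 + 0.6576) = 433.22 × 0.5795 = 251.05 W/m².

251 W/m²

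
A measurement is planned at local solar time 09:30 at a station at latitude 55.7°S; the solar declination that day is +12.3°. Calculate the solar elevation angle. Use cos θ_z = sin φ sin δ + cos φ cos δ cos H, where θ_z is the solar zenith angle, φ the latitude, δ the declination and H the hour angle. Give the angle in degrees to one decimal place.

15.1°

Hour angle H = 15° × (9.5 − 12) = -37.50°.
cos θ_z = sin φ sin δ + cos φ cos δ cos H = (-0.8261)(0.2130) + (0.5635)(0.9770)(0.7934) = 0.2608.
θ_z = arccos(0.2608) = 74.88°, so the elevation is 90° − 74.88° = 15.12°.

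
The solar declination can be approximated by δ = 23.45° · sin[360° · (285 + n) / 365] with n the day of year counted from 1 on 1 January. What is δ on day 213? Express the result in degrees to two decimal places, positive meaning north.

+17.65°

360 × (285 + 213) / 365 = 491.178°; sin(491.178°) = 0.7527.
δ = 23.45 × 0.7527 = 17.651° ≈ +17.65°.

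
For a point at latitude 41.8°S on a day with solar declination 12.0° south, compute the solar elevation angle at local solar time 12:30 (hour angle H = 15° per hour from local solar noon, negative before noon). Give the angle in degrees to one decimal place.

Hour angle H = 15° × (12.5 − 12) = 7.50°.
cos θ_z = sin(-41.8°) sin(-12.0°) + cos(-41.8°) cos(-12.0°) cos(7.50°) = 0.1386 + 0.7229 = 0.8615.
θ_z = arccos(0.8615) = 30.51°, so the elevation is 90° − 30.51° = 59.49°.

59.5°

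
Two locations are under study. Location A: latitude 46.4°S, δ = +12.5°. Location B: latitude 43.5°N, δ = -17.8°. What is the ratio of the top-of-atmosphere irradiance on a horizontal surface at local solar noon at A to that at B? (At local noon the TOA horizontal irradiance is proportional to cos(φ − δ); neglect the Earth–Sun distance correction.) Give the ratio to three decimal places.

A: cos θ_z = cos(-46.4° − (12.5°)) = 0.5165.
B: cos θ_z = cos(43.5° − (-17.8°)) = 0.4802.
Ratio A/B = 0.5165 / 0.4802 = 1.0756.

1.076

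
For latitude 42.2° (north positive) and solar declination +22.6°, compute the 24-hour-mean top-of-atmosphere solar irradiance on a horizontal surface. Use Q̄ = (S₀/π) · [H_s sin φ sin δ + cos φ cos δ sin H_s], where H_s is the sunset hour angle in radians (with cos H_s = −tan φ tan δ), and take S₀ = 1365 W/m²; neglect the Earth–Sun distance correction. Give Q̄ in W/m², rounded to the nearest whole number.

495 W/m²

cos H_s = −tan(42.2°) · tan(22.6°) = -0.3774, so H_s = arccos(-0.3774) = 112.17°. In radians, H_s = 1.9577.
H_s sin φ sin δ = 1.9577 × 0.6717 × 0.3843 = 0.5053.
cos φ cos δ sin H_s = 0.7408 × 0.9232 × 0.9261 = 0.6334.
Q̄ = (1365/π) × (0.5053 + 0.6334) = 434.49 × 1.1387 = 494.75 W/m².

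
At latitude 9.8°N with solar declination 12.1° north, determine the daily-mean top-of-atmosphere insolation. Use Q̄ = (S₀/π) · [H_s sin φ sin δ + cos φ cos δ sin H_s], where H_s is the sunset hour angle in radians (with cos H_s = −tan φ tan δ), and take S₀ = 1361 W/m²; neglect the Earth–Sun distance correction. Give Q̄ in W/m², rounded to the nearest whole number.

442 W/m²

−tan φ tan δ = −(0.1727)(0.2144) = -0.0370; H_s = arccos(-0.0370) = 92.12°. In radians, H_s = 1.6078.
H_s sin φ sin δ = 1.6078 × 0.1702 × 0.2096 = 0.0574.
cos φ cos δ sin H_s = 0.9854 × 0.9778 × 0.9993 = 0.9628.
Q̄ = (1361/π) × (0.0574 + 0.9628) = 433.22 × 1.0202 = 441.97 W/m².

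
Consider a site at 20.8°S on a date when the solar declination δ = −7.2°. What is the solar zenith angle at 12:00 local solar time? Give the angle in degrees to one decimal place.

13.6°

Hour angle H = 15° × (12 − 12) = 0.00°.
With φ = -20.8°, δ = -7.2°, H = 0.00°: sin φ sin δ = 0.0445, cos φ cos δ cos H = 0.9275, so cos θ_z = 0.9720.
θ_z = arccos(0.9720) = 13.59°.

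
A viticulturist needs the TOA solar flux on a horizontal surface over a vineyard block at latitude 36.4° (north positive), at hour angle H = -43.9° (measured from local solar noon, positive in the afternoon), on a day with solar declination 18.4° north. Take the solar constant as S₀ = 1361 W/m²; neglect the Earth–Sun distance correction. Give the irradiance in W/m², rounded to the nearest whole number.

With φ = 36.4°, δ = 18.4°, H = -43.90°: sin φ sin δ = 0.1873, cos φ cos δ cos H = 0.5503, so cos θ_z = 0.7376.
Top-of-atmosphere irradiance = S₀ cos θ_z = 1361 × 0.7376 = 1003.87 W/m².

1004 W/m²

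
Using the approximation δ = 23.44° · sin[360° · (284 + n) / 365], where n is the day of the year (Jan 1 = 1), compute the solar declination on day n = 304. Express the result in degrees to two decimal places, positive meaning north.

-15.05°

360 × (284 + 304) / 365 = 579.945°; sin(579.945°) = -0.6421.
δ = 23.44 × -0.6421 = -15.051° ≈ -15.05°.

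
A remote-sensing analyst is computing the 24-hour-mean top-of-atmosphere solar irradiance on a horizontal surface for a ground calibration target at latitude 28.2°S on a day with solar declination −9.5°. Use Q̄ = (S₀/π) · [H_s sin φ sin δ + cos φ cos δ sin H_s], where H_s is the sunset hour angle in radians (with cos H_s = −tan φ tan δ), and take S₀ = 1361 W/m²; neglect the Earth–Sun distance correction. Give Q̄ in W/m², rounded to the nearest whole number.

431 W/m²

The sunset hour angle satisfies cos H_s = −tan φ tan δ = -0.0897, giving H_s = 95.15°. In radians, H_s = 1.6607.
H_s sin φ sin δ = 1.6607 × -0.4726 × -0.1650 = 0.1295.
cos φ cos δ sin H_s = 0.8813 × 0.9863 × 0.9960 = 0.8657.
Q̄ = (1361/π) × (0.1295 + 0.8657) = 433.22 × 0.9952 = 431.14 W/m².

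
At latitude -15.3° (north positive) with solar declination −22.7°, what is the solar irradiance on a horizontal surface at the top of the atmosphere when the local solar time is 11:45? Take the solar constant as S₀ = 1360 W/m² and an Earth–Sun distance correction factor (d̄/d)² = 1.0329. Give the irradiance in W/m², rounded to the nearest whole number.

1390 W/m²

Hour angle H = 15° × (11.75 − 12) = -3.75°.
cos θ_z = sin φ sin δ + cos φ cos δ cos H = (-0.2639)(-0.3859) + (0.9646)(0.9225)(0.9979) = 0.9898.
Top-of-atmosphere irradiance = S₀ (d̄/d)² cos θ_z = 1360 × 1.0329 × 0.9898 = 1390.42 W/m².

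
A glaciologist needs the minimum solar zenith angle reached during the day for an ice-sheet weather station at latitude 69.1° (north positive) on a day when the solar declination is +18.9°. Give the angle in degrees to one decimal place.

50.2°

At local solar noon the hour angle is zero, so the zenith angle is |φ − δ| = |69.1° − (18.9°)| = 50.2°.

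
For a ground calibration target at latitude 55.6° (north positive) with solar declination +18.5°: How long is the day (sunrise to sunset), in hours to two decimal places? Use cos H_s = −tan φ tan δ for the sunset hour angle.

cos H_s = −tan(55.6°) · tan(18.5°) = -0.4887, so H_s = arccos(-0.4887) = 119.26°.
Day length = 2 H_s / 15° h⁻¹ = 238.52° / 15 = 15.901 h.

15.90 hours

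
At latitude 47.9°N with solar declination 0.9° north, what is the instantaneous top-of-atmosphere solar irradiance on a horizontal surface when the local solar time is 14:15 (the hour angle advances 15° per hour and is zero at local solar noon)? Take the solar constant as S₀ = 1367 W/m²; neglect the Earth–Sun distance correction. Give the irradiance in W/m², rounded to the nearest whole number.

Hour angle H = 15° × (14.25 − 12) = 33.75°.
cos θ_z = sin(47.9°) sin(0.9°) + cos(47.9°) cos(0.9°) cos(33.75°) = 0.0117 + 0.5574 = 0.5691.
Top-of-atmosphere irradiance = S₀ cos θ_z = 1367 × 0.5691 = 777.96 W/m².

778 W/m²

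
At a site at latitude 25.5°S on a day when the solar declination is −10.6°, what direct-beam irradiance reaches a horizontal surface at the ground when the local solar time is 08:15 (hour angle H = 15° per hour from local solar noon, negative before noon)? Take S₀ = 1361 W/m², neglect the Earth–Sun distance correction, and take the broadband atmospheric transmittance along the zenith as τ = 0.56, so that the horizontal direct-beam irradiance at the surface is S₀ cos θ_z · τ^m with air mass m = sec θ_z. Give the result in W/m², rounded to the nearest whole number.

283 W/m²

Hour angle H = 15° × (8.25 − 12) = -56.25°.
cos θ_z = sin φ sin δ + cos φ cos δ cos H = (-0.4305)(-0.1840) + (0.9026)(0.9829)(0.5556) = 0.5721.
Air mass m = 1/cos θ_z = 1/0.5721 = 1.748; τ^m = 0.56^1.748 = 0.3629.
Surface direct beam = 1361 × 0.5721 × 0.3629 = 282.56 W/m².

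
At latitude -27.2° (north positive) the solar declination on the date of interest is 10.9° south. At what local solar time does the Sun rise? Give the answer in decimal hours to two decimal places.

The sunset hour angle satisfies cos H_s = −tan φ tan δ = -0.0990, giving H_s = 95.68°.
Sunrise is at 12 − H_s/15 = 12 − 6.379 = 5.621 h local solar time.

5.62 h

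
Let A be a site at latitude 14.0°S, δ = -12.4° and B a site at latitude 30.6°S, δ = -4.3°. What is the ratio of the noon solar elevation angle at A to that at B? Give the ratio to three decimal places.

A: 90° − |-14.0 − (-12.4)| = 88.40°.
B: 90° − |-30.6 − (-4.3)| = 63.70°.
Ratio A/B = 88.4000 / 63.7000 = 1.3878.

1.388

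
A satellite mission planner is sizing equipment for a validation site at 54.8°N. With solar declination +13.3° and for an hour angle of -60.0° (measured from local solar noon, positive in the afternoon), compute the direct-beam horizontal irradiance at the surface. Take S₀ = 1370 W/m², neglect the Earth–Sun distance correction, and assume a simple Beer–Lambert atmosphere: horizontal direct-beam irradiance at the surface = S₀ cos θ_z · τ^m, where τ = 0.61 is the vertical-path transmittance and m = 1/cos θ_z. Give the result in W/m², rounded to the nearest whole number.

cos θ_z = sin φ sin δ + cos φ cos δ cos H = (0.8171)(0.2300) + (0.5764)(0.9732)(0.5000) = 0.4684.
Air mass m = 1/cos θ_z = 1/0.4684 = 2.135; τ^m = 0.61^2.135 = 0.3481.
Surface direct beam = 1370 × 0.4684 × 0.3481 = 223.38 W/m².

223 W/m²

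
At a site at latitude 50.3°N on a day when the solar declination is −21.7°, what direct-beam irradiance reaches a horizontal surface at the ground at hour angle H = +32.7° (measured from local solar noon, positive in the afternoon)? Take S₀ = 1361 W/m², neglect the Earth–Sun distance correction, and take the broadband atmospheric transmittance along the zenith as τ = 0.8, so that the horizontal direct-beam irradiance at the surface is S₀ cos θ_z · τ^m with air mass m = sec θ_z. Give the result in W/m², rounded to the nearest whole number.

104 W/m²

cos θ_z = sin(50.3°) sin(-21.7°) + cos(50.3°) cos(-21.7°) cos(32.70°) = -0.2845 + 0.4994 = 0.2149.
Air mass m = 1/cos θ_z = 1/0.2149 = 4.653; τ^m = 0.8^4.653 = 0.3541.
Surface direct beam = 1361 × 0.2149 × 0.3541 = 103.57 W/m².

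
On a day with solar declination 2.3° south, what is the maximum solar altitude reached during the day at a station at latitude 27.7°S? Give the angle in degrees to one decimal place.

64.6°

At local solar noon the hour angle is zero, so the elevation is 90° − |φ − δ| = 90° − |-27.7° − (-2.3°)| = 90° − 25.4° = 64.6°.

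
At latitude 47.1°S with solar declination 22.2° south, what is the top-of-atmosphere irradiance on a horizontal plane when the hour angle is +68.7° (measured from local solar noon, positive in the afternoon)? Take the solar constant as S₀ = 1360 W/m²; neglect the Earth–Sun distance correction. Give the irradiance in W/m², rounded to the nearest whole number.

With φ = -47.1°, δ = -22.2°, H = 68.70°: sin φ sin δ = 0.2768, cos φ cos δ cos H = 0.2289, so cos θ_z = 0.5057.
Top-of-atmosphere irradiance = S₀ cos θ_z = 1360 × 0.5057 = 687.75 W/m².

688 W/m²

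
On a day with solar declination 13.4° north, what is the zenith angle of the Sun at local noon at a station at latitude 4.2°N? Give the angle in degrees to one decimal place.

At local solar noon the hour angle is zero, so the zenith angle is |φ − δ| = |4.2° − (13.4°)| = 9.2°.

9.2°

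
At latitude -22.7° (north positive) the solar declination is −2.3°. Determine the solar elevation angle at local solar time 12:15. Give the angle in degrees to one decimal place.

Hour angle H = 15° × (12.25 − 12) = 3.75°.
cos θ_z = sin(-22.7°) sin(-2.3°) + cos(-22.7°) cos(-2.3°) cos(3.75°) = 0.0155 + 0.9198 = 0.9353.
θ_z = arccos(0.9353) = 20.72°, so the elevation is 90° − 20.72° = 69.28°.

69.3°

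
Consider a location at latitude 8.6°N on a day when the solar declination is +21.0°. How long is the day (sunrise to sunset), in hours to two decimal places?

−tan φ tan δ = −(0.1512)(0.3839) = -0.0580; H_s = arccos(-0.0580) = 93.33°.
Day length = 2 H_s / 15° h⁻¹ = 186.66° / 15 = 12.444 h.

12.44 hours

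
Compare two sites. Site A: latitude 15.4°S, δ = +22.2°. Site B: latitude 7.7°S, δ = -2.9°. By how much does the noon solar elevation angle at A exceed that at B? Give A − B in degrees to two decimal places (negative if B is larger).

A: 90° − |-15.4 − (22.2)| = 52.40°.
B: 90° − |-7.7 − (-2.9)| = 85.20°.
A − B = 52.40 − 85.20 = -32.80°.

-32.80°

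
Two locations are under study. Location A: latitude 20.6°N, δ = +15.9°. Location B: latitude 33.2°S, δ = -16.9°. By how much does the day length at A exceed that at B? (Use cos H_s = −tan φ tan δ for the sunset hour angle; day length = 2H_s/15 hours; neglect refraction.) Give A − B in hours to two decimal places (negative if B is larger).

A: H_s = arccos(−tan 20.6° · tan 15.9°) = 96.15°, so 2H_s/15 = 12.8200 h.
B: H_s = arccos(−tan -33.2° · tan -16.9°) = 101.47°, so 2H_s/15 = 13.5293 h.
A − B = 12.8200 − 13.5293 = -0.7093 h.

-0.71 h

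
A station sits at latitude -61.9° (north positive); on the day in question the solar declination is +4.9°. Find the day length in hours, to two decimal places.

10.77 hours

cos H_s = −tan(-61.9°) · tan(4.9°) = 0.1606, so H_s = arccos(0.1606) = 80.76°.
Day length = 2 H_s / 15° h⁻¹ = 161.52° / 15 = 10.768 h.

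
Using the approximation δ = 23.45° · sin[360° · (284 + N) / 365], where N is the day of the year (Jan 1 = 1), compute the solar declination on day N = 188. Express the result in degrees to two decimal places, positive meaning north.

360 × (284 + 188) / 365 = 465.534°; sin(465.534°) = 0.9635.
δ = 23.45 × 0.9635 = 22.594° ≈ +22.59°.

+22.59°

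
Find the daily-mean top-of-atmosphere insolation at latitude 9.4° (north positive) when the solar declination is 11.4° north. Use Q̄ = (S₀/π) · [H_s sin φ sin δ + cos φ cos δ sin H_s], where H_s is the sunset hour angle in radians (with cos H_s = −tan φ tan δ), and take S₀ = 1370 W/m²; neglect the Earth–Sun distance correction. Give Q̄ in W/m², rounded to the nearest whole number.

444 W/m²

The sunset hour angle satisfies cos H_s = −tan φ tan δ = -0.0334, giving H_s = 91.91°. In radians, H_s = 1.6041.
H_s sin φ sin δ = 1.6041 × 0.1633 × 0.1977 = 0.0518.
cos φ cos δ sin H_s = 0.9866 × 0.9803 × 0.9994 = 0.9666.
Q̄ = (1370/π) × (0.0518 + 0.9666) = 436.08 × 1.0184 = 444.10 W/m².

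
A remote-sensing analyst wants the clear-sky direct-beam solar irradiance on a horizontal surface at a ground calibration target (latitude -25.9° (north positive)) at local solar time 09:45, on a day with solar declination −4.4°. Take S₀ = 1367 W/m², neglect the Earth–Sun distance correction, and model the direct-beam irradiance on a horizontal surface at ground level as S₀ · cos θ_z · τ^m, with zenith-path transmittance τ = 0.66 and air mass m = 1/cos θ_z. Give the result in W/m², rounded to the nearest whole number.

625 W/m²

Hour angle H = 15° × (9.75 − 12) = -33.75°.
cos θ_z = sin(-25.9°) sin(-4.4°) + cos(-25.9°) cos(-4.4°) cos(-33.75°) = 0.0335 + 0.7458 = 0.7793.
Air mass m = 1/cos θ_z = 1/0.7793 = 1.283; τ^m = 0.66^1.283 = 0.5868.
Surface direct beam = 1367 × 0.7793 × 0.5868 = 625.12 W/m².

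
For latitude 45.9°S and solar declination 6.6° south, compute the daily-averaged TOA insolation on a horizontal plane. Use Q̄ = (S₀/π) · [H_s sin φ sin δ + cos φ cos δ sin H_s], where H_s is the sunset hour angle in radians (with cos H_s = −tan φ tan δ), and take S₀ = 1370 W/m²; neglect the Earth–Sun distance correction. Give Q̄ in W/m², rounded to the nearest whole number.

360 W/m²

The sunset hour angle satisfies cos H_s = −tan φ tan δ = -0.1194, giving H_s = 96.86°. In radians, H_s = 1.6905.
H_s sin φ sin δ = 1.6905 × -0.7181 × -0.1149 = 0.1395.
cos φ cos δ sin H_s = 0.6959 × 0.9934 × 0.9928 = 0.6863.
Q̄ = (1370/π) × (0.1395 + 0.6863) = 436.08 × 0.8258 = 360.11 W/m².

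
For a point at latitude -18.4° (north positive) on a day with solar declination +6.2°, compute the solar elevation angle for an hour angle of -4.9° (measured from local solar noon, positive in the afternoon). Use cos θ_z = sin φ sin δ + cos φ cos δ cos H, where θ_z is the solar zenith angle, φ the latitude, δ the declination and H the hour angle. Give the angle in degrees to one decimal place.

64.9°

With φ = -18.4°, δ = 6.2°, H = -4.90°: sin φ sin δ = -0.0341, cos φ cos δ cos H = 0.9399, so cos θ_z = 0.9058.
θ_z = arccos(0.9058) = 25.07°, so the elevation is 90° − 25.07° = 64.93°.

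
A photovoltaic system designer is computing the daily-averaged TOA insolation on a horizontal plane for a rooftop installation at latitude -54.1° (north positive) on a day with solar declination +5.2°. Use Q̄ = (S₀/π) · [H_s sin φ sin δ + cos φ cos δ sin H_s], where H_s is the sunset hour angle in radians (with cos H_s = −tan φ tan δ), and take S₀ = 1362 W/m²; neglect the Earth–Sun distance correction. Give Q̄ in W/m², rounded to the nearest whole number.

The sunset hour angle satisfies cos H_s = −tan φ tan δ = 0.1257, giving H_s = 82.78°. In radians, H_s = 1.4448.
H_s sin φ sin δ = 1.4448 × -0.8100 × 0.0906 = -0.1060.
cos φ cos δ sin H_s = 0.5864 × 0.9959 × 0.9921 = 0.5794.
Q̄ = (1362/π) × (-0.1060 + 0.5794) = 433.54 × 0.4734 = 205.24 W/m².

205 W/m²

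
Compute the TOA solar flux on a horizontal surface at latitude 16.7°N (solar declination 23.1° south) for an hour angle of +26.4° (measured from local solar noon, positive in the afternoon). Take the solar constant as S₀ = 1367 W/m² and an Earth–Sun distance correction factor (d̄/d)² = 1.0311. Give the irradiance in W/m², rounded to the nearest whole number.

953 W/m²

With φ = 16.7°, δ = -23.1°, H = 26.40°: sin φ sin δ = -0.1127, cos φ cos δ cos H = 0.7891, so cos θ_z = 0.6764.
Top-of-atmosphere irradiance = S₀ (d̄/d)² cos θ_z = 1367 × 1.0311 × 0.6764 = 953.40 W/m².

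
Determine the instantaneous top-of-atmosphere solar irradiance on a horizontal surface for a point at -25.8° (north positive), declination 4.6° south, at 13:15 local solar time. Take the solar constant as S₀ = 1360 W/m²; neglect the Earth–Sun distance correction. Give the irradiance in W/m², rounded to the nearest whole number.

1203 W/m²

Hour angle H = 15° × (13.25 − 12) = 18.75°.
cos θ_z = sin(-25.8°) sin(-4.6°) + cos(-25.8°) cos(-4.6°) cos(18.75°) = 0.0349 + 0.8498 = 0.8847.
Top-of-atmosphere irradiance = S₀ cos θ_z = 1360 × 0.8847 = 1203.19 W/m².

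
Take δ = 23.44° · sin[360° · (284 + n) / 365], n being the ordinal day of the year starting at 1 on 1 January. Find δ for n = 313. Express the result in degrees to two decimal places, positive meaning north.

360 × (284 + 313) / 365 = 588.822°; sin(588.822°) = -0.7527.
δ = 23.44 × -0.7527 = -17.643° ≈ -17.64°.

-17.64°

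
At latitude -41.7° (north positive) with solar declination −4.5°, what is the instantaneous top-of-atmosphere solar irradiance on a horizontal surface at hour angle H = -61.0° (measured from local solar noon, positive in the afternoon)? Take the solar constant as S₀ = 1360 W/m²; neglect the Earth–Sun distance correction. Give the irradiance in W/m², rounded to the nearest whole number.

562 W/m²

With φ = -41.7°, δ = -4.5°, H = -61.00°: sin φ sin δ = 0.0522, cos φ cos δ cos H = 0.3609, so cos θ_z = 0.4131.
Top-of-atmosphere irradiance = S₀ cos θ_z = 1360 × 0.4131 = 561.82 W/m².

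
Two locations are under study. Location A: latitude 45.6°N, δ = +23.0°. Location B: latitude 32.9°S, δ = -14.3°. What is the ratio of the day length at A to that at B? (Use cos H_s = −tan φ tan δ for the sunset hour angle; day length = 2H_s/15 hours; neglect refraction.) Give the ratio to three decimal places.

A: H_s = arccos(−tan 45.6° · tan 23.0°) = 115.69°, so 2H_s/15 = 15.4253 h.
B: H_s = arccos(−tan -32.9° · tan -14.3°) = 99.49°, so 2H_s/15 = 13.2653 h.
Ratio A/B = 15.4253 / 13.2653 = 1.1628.

1.163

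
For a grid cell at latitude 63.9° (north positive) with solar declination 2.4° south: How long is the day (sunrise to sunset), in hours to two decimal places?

11.35 hours

−tan φ tan δ = −(2.0413)(-0.0419) = 0.0855; H_s = arccos(0.0855) = 85.10°.
Day length = 2 H_s / 15° h⁻¹ = 170.20° / 15 = 11.347 h.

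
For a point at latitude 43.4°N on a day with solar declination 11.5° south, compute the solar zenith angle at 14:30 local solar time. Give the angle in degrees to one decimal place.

Hour angle H = 15° × (14.5 − 12) = 37.50°.
With φ = 43.4°, δ = -11.5°, H = 37.50°: sin φ sin δ = -0.1370, cos φ cos δ cos H = 0.5649, so cos θ_z = 0.4279.
θ_z = arccos(0.4279) = 64.67°.

64.7°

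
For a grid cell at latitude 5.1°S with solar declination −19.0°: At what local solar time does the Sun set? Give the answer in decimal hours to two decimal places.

−tan φ tan δ = −(-0.0892)(-0.3443) = -0.0307; H_s = arccos(-0.0307) = 91.76°.
Sunset is at 12 + H_s/15 = 12 + 6.117 = 18.117 h local solar time.

18.12 h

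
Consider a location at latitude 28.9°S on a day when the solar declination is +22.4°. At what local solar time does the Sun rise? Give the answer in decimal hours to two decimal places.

The sunset hour angle satisfies cos H_s = −tan φ tan δ = 0.2275, giving H_s = 76.85°.
Sunrise is at 12 − H_s/15 = 12 − 5.123 = 6.877 h local solar time.

6.88 h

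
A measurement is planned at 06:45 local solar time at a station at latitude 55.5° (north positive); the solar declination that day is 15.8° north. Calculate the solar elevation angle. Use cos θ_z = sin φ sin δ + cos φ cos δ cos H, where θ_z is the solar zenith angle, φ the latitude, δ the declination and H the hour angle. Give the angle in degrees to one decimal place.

19.3°

Hour angle H = 15° × (6.75 − 12) = -78.75°.
cos θ_z = sin(55.5°) sin(15.8°) + cos(55.5°) cos(15.8°) cos(-78.75°) = 0.2244 + 0.1063 = 0.3307.
θ_z = arccos(0.3307) = 70.69°, so the elevation is 90° − 70.69° = 19.31°.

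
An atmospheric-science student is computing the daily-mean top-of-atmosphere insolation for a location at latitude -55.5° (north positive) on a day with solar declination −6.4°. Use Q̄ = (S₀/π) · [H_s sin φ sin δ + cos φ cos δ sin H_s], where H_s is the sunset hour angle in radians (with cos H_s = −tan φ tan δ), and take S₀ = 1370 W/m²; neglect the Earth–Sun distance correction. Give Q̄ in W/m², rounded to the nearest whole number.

312 W/m²

cos H_s = −tan(-55.5°) · tan(-6.4°) = -0.1632, so H_s = arccos(-0.1632) = 99.39°. In radians, H_s = 1.7347.
H_s sin φ sin δ = 1.7347 × -0.8241 × -0.1115 = 0.1594.
cos φ cos δ sin H_s = 0.5664 × 0.9938 × 0.9866 = 0.5553.
Q̄ = (1370/π) × (0.1594 + 0.5553) = 436.08 × 0.7147 = 311.67 W/m².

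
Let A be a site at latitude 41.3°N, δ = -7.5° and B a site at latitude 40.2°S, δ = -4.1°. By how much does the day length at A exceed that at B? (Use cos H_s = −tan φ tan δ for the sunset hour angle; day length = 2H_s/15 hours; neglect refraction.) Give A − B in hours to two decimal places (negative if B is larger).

A: H_s = arccos(−tan 41.3° · tan -7.5°) = 83.36°, so 2H_s/15 = 11.1147 h.
B: H_s = arccos(−tan -40.2° · tan -4.1°) = 93.47°, so 2H_s/15 = 12.4627 h.
A − B = 11.1147 − 12.4627 = -1.3480 h.

-1.35 h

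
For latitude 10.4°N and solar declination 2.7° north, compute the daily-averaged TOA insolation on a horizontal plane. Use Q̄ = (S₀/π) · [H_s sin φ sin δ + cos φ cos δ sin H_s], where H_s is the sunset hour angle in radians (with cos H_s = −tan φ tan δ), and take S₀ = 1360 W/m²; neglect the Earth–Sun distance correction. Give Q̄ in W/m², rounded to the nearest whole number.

cos H_s = −tan(10.4°) · tan(2.7°) = -0.0087, so H_s = arccos(-0.0087) = 90.50°. In radians, H_s = 1.5795.
H_s sin φ sin δ = 1.5795 × 0.1805 × 0.0471 = 0.0134.
cos φ cos δ sin H_s = 0.9836 × 0.9989 × 1.0000 = 0.9825.
Q̄ = (1360/π) × (0.0134 + 0.9825) = 432.90 × 0.9959 = 431.13 W/m².

431 W/m²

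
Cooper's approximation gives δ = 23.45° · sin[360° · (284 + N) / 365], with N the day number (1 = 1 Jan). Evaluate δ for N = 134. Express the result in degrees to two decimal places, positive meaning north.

360 × (284 + 134) / 365 = 412.274°; sin(412.274°) = 0.7909.
δ = 23.45 × 0.7909 = 18.547° ≈ +18.55°.

+18.55°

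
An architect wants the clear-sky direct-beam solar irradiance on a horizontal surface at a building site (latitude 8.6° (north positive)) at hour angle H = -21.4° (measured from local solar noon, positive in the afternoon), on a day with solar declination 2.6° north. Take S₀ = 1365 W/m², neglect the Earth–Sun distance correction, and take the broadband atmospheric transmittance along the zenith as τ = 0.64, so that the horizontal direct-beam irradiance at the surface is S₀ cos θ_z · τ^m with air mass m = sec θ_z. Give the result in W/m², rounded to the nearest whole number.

781 W/m²

With φ = 8.6°, δ = 2.6°, H = -21.40°: sin φ sin δ = 0.0068, cos φ cos δ cos H = 0.9196, so cos θ_z = 0.9264.
Air mass m = 1/cos θ_z = 1/0.9264 = 1.079; τ^m = 0.64^1.079 = 0.6178.
Surface direct beam = 1365 × 0.9264 × 0.6178 = 781.23 W/m².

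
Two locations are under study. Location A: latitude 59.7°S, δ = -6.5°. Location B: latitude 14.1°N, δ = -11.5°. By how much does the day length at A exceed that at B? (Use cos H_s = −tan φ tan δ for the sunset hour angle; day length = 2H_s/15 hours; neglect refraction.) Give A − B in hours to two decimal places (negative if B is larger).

A: H_s = arccos(−tan -59.7° · tan -6.5°) = 101.24°, so 2H_s/15 = 13.4987 h.
B: H_s = arccos(−tan 14.1° · tan -11.5°) = 87.07°, so 2H_s/15 = 11.6093 h.
A − B = 13.4987 − 11.6093 = 1.8894 h.

+1.89 h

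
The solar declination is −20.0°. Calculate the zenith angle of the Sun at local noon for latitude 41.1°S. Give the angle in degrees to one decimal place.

At local solar noon the hour angle is zero, so the zenith angle is |φ − δ| = |-41.1° − (-20.0°)| = 21.1°.

21.1°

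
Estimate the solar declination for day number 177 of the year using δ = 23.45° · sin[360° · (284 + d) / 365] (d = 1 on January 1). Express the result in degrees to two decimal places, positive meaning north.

+23.37°

360 × (284 + 177) / 365 = 454.685°; sin(454.685°) = 0.9967.
δ = 23.45 × 0.9967 = 23.373° ≈ +23.37°.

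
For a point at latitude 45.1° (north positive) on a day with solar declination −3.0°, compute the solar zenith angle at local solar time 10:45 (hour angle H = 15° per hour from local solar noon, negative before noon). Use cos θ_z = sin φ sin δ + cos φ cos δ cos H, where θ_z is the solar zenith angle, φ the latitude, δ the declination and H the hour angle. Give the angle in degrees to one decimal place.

Hour angle H = 15° × (10.75 − 12) = -18.75°.
cos θ_z = sin(45.1°) sin(-3.0°) + cos(45.1°) cos(-3.0°) cos(-18.75°) = -0.0371 + 0.6675 = 0.6304.
θ_z = arccos(0.6304) = 50.92°.

50.9°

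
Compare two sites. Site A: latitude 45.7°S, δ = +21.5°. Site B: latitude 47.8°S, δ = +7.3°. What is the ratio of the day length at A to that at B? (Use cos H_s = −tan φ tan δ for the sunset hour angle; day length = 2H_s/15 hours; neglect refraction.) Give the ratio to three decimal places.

0.808

A: H_s = arccos(−tan -45.7° · tan 21.5°) = 66.19°, so 2H_s/15 = 8.8253 h.
B: H_s = arccos(−tan -47.8° · tan 7.3°) = 81.88°, so 2H_s/15 = 10.9173 h.
Ratio A/B = 8.8253 / 10.9173 = 0.8084.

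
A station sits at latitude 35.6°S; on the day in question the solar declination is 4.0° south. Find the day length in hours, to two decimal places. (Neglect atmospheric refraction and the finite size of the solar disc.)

12.38 hours

−tan φ tan δ = −(-0.7159)(-0.0699) = -0.0500; H_s = arccos(-0.0500) = 92.87°.
Day length = 2 H_s / 15° h⁻¹ = 185.74° / 15 = 12.383 h.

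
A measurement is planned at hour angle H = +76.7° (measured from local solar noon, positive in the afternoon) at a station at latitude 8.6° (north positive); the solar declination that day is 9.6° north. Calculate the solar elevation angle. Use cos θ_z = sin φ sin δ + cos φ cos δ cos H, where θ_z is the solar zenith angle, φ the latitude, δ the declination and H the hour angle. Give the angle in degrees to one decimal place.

14.4°

With φ = 8.6°, δ = 9.6°, H = 76.70°: sin φ sin δ = 0.0249, cos φ cos δ cos H = 0.2243, so cos θ_z = 0.2492.
θ_z = arccos(0.2492) = 75.57°, so the elevation is 90° − 75.57° = 14.43°.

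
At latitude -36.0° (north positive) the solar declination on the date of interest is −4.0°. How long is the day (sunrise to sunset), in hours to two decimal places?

12.39 hours

−tan φ tan δ = −(-0.7265)(-0.0699) = -0.0508; H_s = arccos(-0.0508) = 92.91°.
Day length = 2 H_s / 15° h⁻¹ = 185.82° / 15 = 12.388 h.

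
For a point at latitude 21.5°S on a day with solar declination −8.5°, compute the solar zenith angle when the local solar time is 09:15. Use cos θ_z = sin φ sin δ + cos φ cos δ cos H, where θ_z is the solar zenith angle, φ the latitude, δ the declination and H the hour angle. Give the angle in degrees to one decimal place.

Hour angle H = 15° × (9.25 − 12) = -41.25°.
cos θ_z = sin φ sin δ + cos φ cos δ cos H = (-0.3665)(-0.1478) + (0.9304)(0.9890)(0.7518) = 0.7459.
θ_z = arccos(0.7459) = 41.76°.

41.8°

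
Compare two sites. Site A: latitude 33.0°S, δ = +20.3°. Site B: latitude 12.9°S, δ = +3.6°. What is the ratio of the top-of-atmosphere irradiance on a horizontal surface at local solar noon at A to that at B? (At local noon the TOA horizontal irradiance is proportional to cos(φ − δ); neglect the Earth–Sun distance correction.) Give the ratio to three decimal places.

0.623

A: cos θ_z = cos(-33.0° − (20.3°)) = 0.5976.
B: cos θ_z = cos(-12.9° − (3.6°)) = 0.9588.
Ratio A/B = 0.5976 / 0.9588 = 0.6233.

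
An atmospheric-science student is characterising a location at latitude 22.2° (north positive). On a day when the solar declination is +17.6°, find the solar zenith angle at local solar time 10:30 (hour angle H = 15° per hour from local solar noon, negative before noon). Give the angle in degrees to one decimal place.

Hour angle H = 15° × (10.5 − 12) = -22.50°.
With φ = 22.2°, δ = 17.6°, H = -22.50°: sin φ sin δ = 0.1142, cos φ cos δ cos H = 0.8154, so cos θ_z = 0.9296.
θ_z = arccos(0.9296) = 21.63°.

21.6°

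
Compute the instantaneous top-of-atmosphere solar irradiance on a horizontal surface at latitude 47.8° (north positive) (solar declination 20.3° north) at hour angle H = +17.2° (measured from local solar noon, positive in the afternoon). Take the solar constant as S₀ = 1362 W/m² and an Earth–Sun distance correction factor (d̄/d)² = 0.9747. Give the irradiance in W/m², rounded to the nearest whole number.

cos θ_z = sin(47.8°) sin(20.3°) + cos(47.8°) cos(20.3°) cos(17.20°) = 0.2570 + 0.6018 = 0.8588.
Top-of-atmosphere irradiance = S₀ (d̄/d)² cos θ_z = 1362 × 0.9747 × 0.8588 = 1140.09 W/m².

1140 W/m²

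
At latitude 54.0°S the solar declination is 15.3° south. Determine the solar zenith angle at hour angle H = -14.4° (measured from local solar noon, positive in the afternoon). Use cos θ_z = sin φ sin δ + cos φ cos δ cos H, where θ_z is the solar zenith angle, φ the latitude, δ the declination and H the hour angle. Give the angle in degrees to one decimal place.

40.3°

With φ = -54.0°, δ = -15.3°, H = -14.40°: sin φ sin δ = 0.2135, cos φ cos δ cos H = 0.5491, so cos θ_z = 0.7626.
θ_z = arccos(0.7626) = 40.31°.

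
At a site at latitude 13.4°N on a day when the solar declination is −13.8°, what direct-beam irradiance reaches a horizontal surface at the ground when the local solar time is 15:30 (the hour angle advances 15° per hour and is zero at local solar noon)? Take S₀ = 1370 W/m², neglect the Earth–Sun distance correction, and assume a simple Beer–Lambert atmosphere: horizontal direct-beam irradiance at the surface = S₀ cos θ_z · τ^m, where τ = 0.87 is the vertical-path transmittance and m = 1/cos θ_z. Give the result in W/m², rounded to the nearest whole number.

545 W/m²

Hour angle H = 15° × (15.5 − 12) = 52.50°.
With φ = 13.4°, δ = -13.8°, H = 52.50°: sin φ sin δ = -0.0553, cos φ cos δ cos H = 0.5751, so cos θ_z = 0.5198.
Air mass m = 1/cos θ_z = 1/0.5198 = 1.924; τ^m = 0.87^1.924 = 0.7650.
Surface direct beam = 1370 × 0.5198 × 0.7650 = 544.78 W/m².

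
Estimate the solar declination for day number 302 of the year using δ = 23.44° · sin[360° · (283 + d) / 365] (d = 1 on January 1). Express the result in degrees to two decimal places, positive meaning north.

360 × (283 + 302) / 365 = 576.986°; sin(576.986°) = -0.6016.
δ = 23.44 × -0.6016 = -14.102° ≈ -14.10°.

-14.10°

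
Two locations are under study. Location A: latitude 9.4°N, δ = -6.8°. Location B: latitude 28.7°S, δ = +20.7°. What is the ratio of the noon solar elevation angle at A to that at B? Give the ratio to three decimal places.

1.818

A: 90° − |9.4 − (-6.8)| = 73.80°.
B: 90° − |-28.7 − (20.7)| = 40.60°.
Ratio A/B = 73.8000 / 40.6000 = 1.8177.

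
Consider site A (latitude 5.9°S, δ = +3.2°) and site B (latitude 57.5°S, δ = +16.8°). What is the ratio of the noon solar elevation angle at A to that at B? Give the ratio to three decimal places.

A: 90° − |-5.9 − (3.2)| = 80.90°.
B: 90° − |-57.5 − (16.8)| = 15.70°.
Ratio A/B = 80.9000 / 15.7000 = 5.1529.

5.153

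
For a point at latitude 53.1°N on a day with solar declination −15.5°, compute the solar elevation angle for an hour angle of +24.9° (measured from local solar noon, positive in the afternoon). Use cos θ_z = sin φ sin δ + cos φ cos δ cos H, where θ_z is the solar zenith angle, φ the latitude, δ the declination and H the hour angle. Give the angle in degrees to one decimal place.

18.1°

With φ = 53.1°, δ = -15.5°, H = 24.90°: sin φ sin δ = -0.2137, cos φ cos δ cos H = 0.5248, so cos θ_z = 0.3111.
θ_z = arccos(0.3111) = 71.87°, so the elevation is 90° − 71.87° = 18.13°.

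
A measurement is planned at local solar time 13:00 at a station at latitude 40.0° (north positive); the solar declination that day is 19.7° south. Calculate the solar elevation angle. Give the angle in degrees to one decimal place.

Hour angle H = 15° × (13 − 12) = 15.00°.
cos θ_z = sin(40.0°) sin(-19.7°) + cos(40.0°) cos(-19.7°) cos(15.00°) = -0.2167 + 0.6966 = 0.4799.
θ_z = arccos(0.4799) = 61.32°, so the elevation is 90° − 61.32° = 28.68°.

28.7°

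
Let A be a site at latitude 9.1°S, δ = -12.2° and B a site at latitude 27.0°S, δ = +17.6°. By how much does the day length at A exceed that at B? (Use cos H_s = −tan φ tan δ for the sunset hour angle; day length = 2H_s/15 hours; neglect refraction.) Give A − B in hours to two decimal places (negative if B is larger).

+1.50 h

A: H_s = arccos(−tan -9.1° · tan -12.2°) = 91.98°, so 2H_s/15 = 12.2640 h.
B: H_s = arccos(−tan -27.0° · tan 17.6°) = 80.70°, so 2H_s/15 = 10.7600 h.
A − B = 12.2640 − 10.7600 = 1.5040 h.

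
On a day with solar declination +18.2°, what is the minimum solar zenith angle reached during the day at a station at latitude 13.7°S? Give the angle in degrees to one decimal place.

31.9°

At local solar noon the hour angle is zero, so the zenith angle is |φ − δ| = |-13.7° − (18.2°)| = 31.9°.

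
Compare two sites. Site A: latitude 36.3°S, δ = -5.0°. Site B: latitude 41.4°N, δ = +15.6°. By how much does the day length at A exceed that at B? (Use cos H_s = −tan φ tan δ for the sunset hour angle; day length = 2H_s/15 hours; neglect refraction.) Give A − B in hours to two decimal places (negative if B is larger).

-1.41 h

A: H_s = arccos(−tan -36.3° · tan -5.0°) = 93.68°, so 2H_s/15 = 12.4907 h.
B: H_s = arccos(−tan 41.4° · tan 15.6°) = 104.25°, so 2H_s/15 = 13.9000 h.
A − B = 12.4907 − 13.9000 = -1.4093 h.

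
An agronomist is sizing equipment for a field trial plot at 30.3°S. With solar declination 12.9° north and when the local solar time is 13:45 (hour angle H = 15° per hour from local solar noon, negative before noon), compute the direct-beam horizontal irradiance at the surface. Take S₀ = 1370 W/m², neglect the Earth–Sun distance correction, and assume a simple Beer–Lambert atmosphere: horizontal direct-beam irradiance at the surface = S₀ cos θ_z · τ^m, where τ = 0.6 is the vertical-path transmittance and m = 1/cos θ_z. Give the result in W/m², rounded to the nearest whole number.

397 W/m²

Hour angle H = 15° × (13.75 − 12) = 26.25°.
With φ = -30.3°, δ = 12.9°, H = 26.25°: sin φ sin δ = -0.1126, cos φ cos δ cos H = 0.7548, so cos θ_z = 0.6422.
Air mass m = 1/cos θ_z = 1/0.6422 = 1.557; τ^m = 0.6^1.557 = 0.4514.
Surface direct beam = 1370 × 0.6422 × 0.4514 = 397.15 W/m².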